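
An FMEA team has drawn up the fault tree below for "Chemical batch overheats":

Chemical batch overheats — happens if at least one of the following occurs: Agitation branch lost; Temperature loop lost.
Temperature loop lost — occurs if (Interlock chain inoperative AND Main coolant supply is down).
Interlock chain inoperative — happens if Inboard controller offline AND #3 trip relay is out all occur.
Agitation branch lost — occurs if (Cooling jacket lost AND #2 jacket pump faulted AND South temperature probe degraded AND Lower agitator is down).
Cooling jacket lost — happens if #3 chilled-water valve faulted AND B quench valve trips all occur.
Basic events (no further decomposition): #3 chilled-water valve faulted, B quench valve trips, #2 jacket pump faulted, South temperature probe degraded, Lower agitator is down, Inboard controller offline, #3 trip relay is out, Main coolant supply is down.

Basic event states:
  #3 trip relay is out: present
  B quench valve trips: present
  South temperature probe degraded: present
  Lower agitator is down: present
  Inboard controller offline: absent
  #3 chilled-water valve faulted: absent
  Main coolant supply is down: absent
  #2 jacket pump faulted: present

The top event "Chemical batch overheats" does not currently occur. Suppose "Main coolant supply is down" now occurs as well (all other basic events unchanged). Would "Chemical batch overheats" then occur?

No

Counterfactual: set "Main coolant supply is down" to occurred.
Cooling jacket lost [AND]: #3 chilled-water valve faulted=not, B quench valve trips=occurs → not all inputs occur → does not occur.
Agitation branch lost [AND]: Cooling jacket lost=not, #2 jacket pump faulted=occurs, South temperature probe degraded=occurs, Lower agitator is down=occurs → not all inputs occur → does not occur.
Interlock chain inoperative [AND]: Inboard controller offline=not, #3 trip relay is out=occurs → not all inputs occur → does not occur.
Temperature loop lost [AND]: Interlock chain inoperative=not, Main coolant supply is down=occurs → not all inputs occur → does not occur.
Chemical batch overheats [OR]: Agitation branch lost=not, Temperature loop lost=not → no input occurs → does not occur.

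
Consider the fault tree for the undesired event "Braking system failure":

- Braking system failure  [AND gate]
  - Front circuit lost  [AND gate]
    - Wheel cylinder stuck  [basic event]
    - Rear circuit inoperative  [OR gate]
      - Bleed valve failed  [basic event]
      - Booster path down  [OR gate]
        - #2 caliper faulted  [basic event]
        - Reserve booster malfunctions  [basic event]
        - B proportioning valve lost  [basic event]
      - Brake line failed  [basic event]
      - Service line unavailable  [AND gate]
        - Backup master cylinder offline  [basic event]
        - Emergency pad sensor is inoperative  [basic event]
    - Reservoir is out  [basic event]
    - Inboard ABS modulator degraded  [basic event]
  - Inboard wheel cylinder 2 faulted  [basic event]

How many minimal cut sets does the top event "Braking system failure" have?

6

Booster path down [OR]: union of children's cut sets → 3 cut set(s).
Service line unavailable [AND]: one cut set from each child combined → 1 × 1 = 1 cut set(s).
Rear circuit inoperative [OR]: union of children's cut sets → 6 cut set(s).
Front circuit lost [AND]: one cut set from each child combined → 1 × 6 × 1 × 1 = 6 cut set(s).
Braking system failure [AND]: one cut set from each child combined → 6 × 1 = 6 cut set(s).
Minimal cut sets: {Bleed valve failed, Inboard ABS modulator degraded, Inboard wheel cylinder 2 faulted, Reservoir is out, Wheel cylinder stuck}; {#2 caliper faulted, Inboard ABS modulator degraded, Inboard wheel cylinder 2 faulted, Reservoir is out, Wheel cylinder stuck}; {Inboard ABS modulator degraded, Inboard wheel cylinder 2 faulted, Reserve booster malfunctions, Reservoir is out, Wheel cylinder stuck}; {B proportioning valve lost, Inboard ABS modulator degraded, Inboard wheel cylinder 2 faulted, Reservoir is out, Wheel cylinder stuck}; {Brake line failed, Inboard ABS modulator degraded, Inboard wheel cylinder 2 faulted, Reservoir is out, Wheel cylinder stuck}; {Backup master cylinder offline, Emergency pad sensor is inoperative, Inboard ABS modulator degraded, Inboard wheel cylinder 2 faulted, Reservoir is out, Wheel cylinder stuck}.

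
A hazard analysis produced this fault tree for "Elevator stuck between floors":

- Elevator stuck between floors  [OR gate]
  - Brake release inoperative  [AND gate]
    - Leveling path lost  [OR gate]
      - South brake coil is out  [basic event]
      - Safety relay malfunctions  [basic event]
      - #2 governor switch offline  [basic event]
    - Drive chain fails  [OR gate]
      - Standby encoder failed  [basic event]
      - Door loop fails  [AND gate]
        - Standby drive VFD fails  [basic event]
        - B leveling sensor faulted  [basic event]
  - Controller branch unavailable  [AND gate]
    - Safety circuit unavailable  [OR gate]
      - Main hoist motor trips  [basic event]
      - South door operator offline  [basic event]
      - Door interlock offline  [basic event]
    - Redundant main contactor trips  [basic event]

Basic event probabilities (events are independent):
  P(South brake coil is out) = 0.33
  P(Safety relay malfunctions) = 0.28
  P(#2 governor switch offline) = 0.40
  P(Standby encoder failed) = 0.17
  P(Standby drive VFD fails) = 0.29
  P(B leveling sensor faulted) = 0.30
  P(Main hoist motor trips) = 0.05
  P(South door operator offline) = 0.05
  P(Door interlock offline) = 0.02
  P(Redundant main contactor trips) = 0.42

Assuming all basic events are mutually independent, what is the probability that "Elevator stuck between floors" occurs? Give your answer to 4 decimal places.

0.2123

P(Leveling path lost) [OR] = 1 − (1−0.33) × (1−0.28) × (1−0.40) = 0.710560
P(Door loop fails) [AND] = 0.29 × 0.30 = 0.087000
P(Drive chain fails) [OR] = 1 − (1−0.17) × (1−0.087000) = 0.242210
P(Brake release inoperative) [AND] = 0.710560 × 0.242210 = 0.172105
P(Safety circuit unavailable) [OR] = 1 − (1−0.05) × (1−0.05) × (1−0.02) = 0.115550
P(Controller branch unavailable) [AND] = 0.115550 × 0.42 = 0.048531
P(Elevator stuck between floors) [OR] = 1 − (1−0.172105) × (1−0.048531) = 0.212284
Rounded to 4 decimal places: P(Elevator stuck between floors) ≈ 0.2123.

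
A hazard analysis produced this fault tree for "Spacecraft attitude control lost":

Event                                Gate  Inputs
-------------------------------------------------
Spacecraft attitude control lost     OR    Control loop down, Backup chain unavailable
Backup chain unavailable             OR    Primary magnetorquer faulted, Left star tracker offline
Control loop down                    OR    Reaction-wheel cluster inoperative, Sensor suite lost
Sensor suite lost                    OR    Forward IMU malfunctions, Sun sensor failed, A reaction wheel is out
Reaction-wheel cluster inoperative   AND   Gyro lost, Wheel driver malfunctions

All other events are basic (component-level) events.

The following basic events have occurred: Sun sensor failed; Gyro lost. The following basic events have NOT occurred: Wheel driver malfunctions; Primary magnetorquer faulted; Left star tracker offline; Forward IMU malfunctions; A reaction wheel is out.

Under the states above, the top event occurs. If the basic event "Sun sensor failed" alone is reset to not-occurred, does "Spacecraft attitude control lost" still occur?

No

Counterfactual: set "Sun sensor failed" to not occurred.
Reaction-wheel cluster inoperative [AND]: Gyro lost=occurs, Wheel driver malfunctions=not → not all inputs occur → does not occur.
Sensor suite lost [OR]: Forward IMU malfunctions=not, Sun sensor failed=not, A reaction wheel is out=not → no input occurs → does not occur.
Control loop down [OR]: Reaction-wheel cluster inoperative=not, Sensor suite lost=not → no input occurs → does not occur.
Backup chain unavailable [OR]: Primary magnetorquer faulted=not, Left star tracker offline=not → no input occurs → does not occur.
Spacecraft attitude control lost [OR]: Control loop down=not, Backup chain unavailable=not → no input occurs → does not occur.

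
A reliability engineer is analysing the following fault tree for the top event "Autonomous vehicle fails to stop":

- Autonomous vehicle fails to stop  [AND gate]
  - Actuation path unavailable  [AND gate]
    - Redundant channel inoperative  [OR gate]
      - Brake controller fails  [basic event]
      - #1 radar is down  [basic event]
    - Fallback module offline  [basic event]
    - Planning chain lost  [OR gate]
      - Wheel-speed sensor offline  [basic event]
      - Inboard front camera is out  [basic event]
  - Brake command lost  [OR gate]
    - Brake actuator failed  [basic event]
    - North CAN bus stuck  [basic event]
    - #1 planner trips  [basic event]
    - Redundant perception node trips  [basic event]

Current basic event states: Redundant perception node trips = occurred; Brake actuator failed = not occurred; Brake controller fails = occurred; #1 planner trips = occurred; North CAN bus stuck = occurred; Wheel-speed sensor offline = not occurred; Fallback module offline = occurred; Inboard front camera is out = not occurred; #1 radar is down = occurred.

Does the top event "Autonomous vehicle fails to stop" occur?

Redundant channel inoperative [OR]: Brake controller fails=occurs, #1 radar is down=occurs → at least one input occurs → occurs.
Planning chain lost [OR]: Wheel-speed sensor offline=not, Inboard front camera is out=not → no input occurs → does not occur.
Actuation path unavailable [AND]: Redundant channel inoperative=occurs, Fallback module offline=occurs, Planning chain lost=not → not all inputs occur → does not occur.
Brake command lost [OR]: Brake actuator failed=not, North CAN bus stuck=occurs, #1 planner trips=occurs, Redundant perception node trips=occurs → at least one input occurs → occurs.
Autonomous vehicle fails to stop [AND]: Actuation path unavailable=not, Brake command lost=occurs → not all inputs occur → does not occur.

No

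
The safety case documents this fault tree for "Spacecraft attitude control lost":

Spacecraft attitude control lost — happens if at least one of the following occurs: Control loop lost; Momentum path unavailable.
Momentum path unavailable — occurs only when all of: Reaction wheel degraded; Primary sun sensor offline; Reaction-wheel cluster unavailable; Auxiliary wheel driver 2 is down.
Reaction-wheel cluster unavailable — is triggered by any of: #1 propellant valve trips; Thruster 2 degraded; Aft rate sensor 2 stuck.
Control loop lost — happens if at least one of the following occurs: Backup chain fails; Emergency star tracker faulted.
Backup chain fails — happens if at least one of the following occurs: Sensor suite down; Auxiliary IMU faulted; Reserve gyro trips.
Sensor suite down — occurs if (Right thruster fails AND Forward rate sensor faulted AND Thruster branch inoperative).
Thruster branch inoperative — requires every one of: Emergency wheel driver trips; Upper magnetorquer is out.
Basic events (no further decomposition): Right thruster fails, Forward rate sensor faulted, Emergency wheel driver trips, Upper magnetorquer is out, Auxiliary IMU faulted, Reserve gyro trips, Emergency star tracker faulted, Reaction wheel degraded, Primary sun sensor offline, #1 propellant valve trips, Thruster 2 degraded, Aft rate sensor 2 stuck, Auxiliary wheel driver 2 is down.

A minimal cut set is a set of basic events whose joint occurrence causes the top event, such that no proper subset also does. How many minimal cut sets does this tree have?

Thruster branch inoperative [AND]: one cut set from each child combined → 1 × 1 = 1 cut set(s).
Sensor suite down [AND]: one cut set from each child combined → 1 × 1 × 1 = 1 cut set(s).
Backup chain fails [OR]: union of children's cut sets → 3 cut set(s).
Control loop lost [OR]: union of children's cut sets → 4 cut set(s).
Reaction-wheel cluster unavailable [OR]: union of children's cut sets → 3 cut set(s).
Momentum path unavailable [AND]: one cut set from each child combined → 1 × 1 × 3 × 1 = 3 cut set(s).
Spacecraft attitude control lost [OR]: union of children's cut sets → 7 cut set(s).
Minimal cut sets: {Emergency wheel driver trips, Forward rate sensor faulted, Right thruster fails, Upper magnetorquer is out}; {Auxiliary IMU faulted}; {Reserve gyro trips}; {Emergency star tracker faulted}; {#1 propellant valve trips, Auxiliary wheel driver 2 is down, Primary sun sensor offline, Reaction wheel degraded}; {Auxiliary wheel driver 2 is down, Primary sun sensor offline, Reaction wheel degraded, Thruster 2 degraded}; {Aft rate sensor 2 stuck, Auxiliary wheel driver 2 is down, Primary sun sensor offline, Reaction wheel degraded}.

7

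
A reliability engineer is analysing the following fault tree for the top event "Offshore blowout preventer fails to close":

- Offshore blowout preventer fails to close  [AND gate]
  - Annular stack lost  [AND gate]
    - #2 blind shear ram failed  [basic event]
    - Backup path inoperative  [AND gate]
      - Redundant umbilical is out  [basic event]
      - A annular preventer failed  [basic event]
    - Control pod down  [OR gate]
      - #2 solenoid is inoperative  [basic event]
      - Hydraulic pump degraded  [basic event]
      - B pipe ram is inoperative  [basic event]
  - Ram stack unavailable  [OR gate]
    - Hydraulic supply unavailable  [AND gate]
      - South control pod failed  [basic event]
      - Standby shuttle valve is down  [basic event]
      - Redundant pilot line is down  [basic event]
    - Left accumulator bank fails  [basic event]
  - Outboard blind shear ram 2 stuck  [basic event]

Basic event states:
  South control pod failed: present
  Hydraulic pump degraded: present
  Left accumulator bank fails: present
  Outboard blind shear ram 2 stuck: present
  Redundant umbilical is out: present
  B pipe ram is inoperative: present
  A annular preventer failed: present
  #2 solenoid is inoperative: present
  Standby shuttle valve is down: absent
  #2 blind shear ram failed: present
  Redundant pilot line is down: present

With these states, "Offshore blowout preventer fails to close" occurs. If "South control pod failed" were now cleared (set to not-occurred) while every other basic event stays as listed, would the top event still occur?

Counterfactual: set "South control pod failed" to not occurred.
Backup path inoperative [AND]: Redundant umbilical is out=occurs, A annular preventer failed=occurs → all inputs occur → occurs.
Control pod down [OR]: #2 solenoid is inoperative=occurs, Hydraulic pump degraded=occurs, B pipe ram is inoperative=occurs → at least one input occurs → occurs.
Annular stack lost [AND]: #2 blind shear ram failed=occurs, Backup path inoperative=occurs, Control pod down=occurs → all inputs occur → occurs.
Hydraulic supply unavailable [AND]: South control pod failed=not, Standby shuttle valve is down=not, Redundant pilot line is down=occurs → not all inputs occur → does not occur.
Ram stack unavailable [OR]: Hydraulic supply unavailable=not, Left accumulator bank fails=occurs → at least one input occurs → occurs.
Offshore blowout preventer fails to close [AND]: Annular stack lost=occurs, Ram stack unavailable=occurs, Outboard blind shear ram 2 stuck=occurs → all inputs occur → occurs.

Yes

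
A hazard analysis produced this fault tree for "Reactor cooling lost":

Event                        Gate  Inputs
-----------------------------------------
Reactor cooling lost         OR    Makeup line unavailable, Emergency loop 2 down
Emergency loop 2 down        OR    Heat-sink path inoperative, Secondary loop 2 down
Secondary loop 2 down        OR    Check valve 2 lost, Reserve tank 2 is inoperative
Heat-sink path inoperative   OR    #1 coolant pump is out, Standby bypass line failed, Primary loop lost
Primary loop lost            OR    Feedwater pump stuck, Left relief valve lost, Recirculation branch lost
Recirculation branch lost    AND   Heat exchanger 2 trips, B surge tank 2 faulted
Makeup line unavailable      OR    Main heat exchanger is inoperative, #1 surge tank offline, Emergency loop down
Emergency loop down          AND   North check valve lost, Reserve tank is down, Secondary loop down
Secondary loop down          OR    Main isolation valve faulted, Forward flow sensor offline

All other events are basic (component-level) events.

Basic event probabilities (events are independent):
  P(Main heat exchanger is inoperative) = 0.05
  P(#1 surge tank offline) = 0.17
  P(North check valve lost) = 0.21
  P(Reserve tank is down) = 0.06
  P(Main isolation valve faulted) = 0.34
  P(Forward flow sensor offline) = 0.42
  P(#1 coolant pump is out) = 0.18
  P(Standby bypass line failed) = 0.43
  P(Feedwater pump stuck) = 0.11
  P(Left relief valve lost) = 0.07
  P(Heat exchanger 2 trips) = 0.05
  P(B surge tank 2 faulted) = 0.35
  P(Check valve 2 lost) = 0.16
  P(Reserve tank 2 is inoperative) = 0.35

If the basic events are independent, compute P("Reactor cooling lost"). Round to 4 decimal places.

0.8376

P(Secondary loop down) [OR] = 1 − (1−0.34) × (1−0.42) = 0.617200
P(Emergency loop down) [AND] = 0.21 × 0.06 × 0.617200 = 0.007777
P(Makeup line unavailable) [OR] = 1 − (1−0.05) × (1−0.17) × (1−0.007777) = 0.217632
P(Recirculation branch lost) [AND] = 0.05 × 0.35 = 0.017500
P(Primary loop lost) [OR] = 1 − (1−0.11) × (1−0.07) × (1−0.017500) = 0.186785
P(Heat-sink path inoperative) [OR] = 1 − (1−0.18) × (1−0.43) × (1−0.186785) = 0.619903
P(Secondary loop 2 down) [OR] = 1 − (1−0.16) × (1−0.35) = 0.454000
P(Emergency loop 2 down) [OR] = 1 − (1−0.619903) × (1−0.454000) = 0.792467
P(Reactor cooling lost) [OR] = 1 − (1−0.217632) × (1−0.792467) = 0.837633
Rounded to 4 decimal places: P(Reactor cooling lost) ≈ 0.8376.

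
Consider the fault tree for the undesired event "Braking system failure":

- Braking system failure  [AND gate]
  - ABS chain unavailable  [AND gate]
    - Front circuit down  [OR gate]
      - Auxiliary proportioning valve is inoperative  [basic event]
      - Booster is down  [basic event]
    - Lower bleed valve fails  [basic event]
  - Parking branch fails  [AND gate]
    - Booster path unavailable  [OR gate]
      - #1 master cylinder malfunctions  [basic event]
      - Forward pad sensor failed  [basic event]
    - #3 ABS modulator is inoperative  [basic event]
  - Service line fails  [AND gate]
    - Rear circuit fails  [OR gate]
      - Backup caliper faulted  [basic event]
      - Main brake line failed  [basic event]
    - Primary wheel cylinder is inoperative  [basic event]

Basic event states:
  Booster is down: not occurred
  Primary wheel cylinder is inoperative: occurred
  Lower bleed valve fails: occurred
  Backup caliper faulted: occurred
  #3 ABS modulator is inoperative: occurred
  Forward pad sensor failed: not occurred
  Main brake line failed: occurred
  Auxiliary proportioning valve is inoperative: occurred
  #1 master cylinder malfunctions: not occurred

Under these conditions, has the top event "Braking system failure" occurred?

Front circuit down [OR]: Auxiliary proportioning valve is inoperative=occurs, Booster is down=not → at least one input occurs → occurs.
ABS chain unavailable [AND]: Front circuit down=occurs, Lower bleed valve fails=occurs → all inputs occur → occurs.
Booster path unavailable [OR]: #1 master cylinder malfunctions=not, Forward pad sensor failed=not → no input occurs → does not occur.
Parking branch fails [AND]: Booster path unavailable=not, #3 ABS modulator is inoperative=occurs → not all inputs occur → does not occur.
Rear circuit fails [OR]: Backup caliper faulted=occurs, Main brake line failed=occurs → at least one input occurs → occurs.
Service line fails [AND]: Rear circuit fails=occurs, Primary wheel cylinder is inoperative=occurs → all inputs occur → occurs.
Braking system failure [AND]: ABS chain unavailable=occurs, Parking branch fails=not, Service line fails=occurs → not all inputs occur → does not occur.

No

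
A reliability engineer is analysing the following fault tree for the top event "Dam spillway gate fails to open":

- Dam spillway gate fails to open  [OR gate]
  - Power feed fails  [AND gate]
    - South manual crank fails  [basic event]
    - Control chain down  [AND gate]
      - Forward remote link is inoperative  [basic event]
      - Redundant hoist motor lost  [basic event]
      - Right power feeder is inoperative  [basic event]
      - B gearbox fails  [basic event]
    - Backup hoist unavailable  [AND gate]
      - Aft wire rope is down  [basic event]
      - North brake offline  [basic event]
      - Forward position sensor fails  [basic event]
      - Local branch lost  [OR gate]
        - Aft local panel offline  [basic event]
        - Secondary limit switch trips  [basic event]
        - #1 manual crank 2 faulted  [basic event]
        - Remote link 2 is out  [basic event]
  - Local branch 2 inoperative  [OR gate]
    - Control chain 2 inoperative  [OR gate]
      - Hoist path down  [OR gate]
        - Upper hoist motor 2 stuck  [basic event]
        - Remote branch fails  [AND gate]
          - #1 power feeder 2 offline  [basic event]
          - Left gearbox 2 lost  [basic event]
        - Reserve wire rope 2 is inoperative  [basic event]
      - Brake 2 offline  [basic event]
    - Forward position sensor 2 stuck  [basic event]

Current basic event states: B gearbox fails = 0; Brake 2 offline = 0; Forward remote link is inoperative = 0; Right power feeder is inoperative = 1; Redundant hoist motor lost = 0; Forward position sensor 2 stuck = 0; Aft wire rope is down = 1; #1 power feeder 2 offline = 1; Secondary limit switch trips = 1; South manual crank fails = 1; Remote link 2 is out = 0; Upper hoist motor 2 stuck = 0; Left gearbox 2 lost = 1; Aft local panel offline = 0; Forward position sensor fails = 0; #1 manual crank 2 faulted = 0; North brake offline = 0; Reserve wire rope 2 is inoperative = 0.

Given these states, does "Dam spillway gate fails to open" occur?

Yes

Control chain down [AND]: Forward remote link is inoperative=not, Redundant hoist motor lost=not, Right power feeder is inoperative=occurs, B gearbox fails=not → not all inputs occur → does not occur.
Local branch lost [OR]: Aft local panel offline=not, Secondary limit switch trips=occurs, #1 manual crank 2 faulted=not, Remote link 2 is out=not → at least one input occurs → occurs.
Backup hoist unavailable [AND]: Aft wire rope is down=occurs, North brake offline=not, Forward position sensor fails=not, Local branch lost=occurs → not all inputs occur → does not occur.
Power feed fails [AND]: South manual crank fails=occurs, Control chain down=not, Backup hoist unavailable=not → not all inputs occur → does not occur.
Remote branch fails [AND]: #1 power feeder 2 offline=occurs, Left gearbox 2 lost=occurs → all inputs occur → occurs.
Hoist path down [OR]: Upper hoist motor 2 stuck=not, Remote branch fails=occurs, Reserve wire rope 2 is inoperative=not → at least one input occurs → occurs.
Control chain 2 inoperative [OR]: Hoist path down=occurs, Brake 2 offline=not → at least one input occurs → occurs.
Local branch 2 inoperative [OR]: Control chain 2 inoperative=occurs, Forward position sensor 2 stuck=not → at least one input occurs → occurs.
Dam spillway gate fails to open [OR]: Power feed fails=not, Local branch 2 inoperative=occurs → at least one input occurs → occurs.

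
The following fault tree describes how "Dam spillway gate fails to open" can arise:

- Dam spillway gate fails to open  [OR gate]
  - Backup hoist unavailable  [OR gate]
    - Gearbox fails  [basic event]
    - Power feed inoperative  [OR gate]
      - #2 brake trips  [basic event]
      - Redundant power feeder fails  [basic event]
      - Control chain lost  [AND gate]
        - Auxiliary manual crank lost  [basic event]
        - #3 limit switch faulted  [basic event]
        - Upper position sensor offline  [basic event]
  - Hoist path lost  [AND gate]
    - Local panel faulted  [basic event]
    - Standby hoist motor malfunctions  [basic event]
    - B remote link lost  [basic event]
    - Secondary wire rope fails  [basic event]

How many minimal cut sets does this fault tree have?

Control chain lost [AND]: one cut set from each child combined → 1 × 1 × 1 = 1 cut set(s).
Power feed inoperative [OR]: union of children's cut sets → 3 cut set(s).
Backup hoist unavailable [OR]: union of children's cut sets → 4 cut set(s).
Hoist path lost [AND]: one cut set from each child combined → 1 × 1 × 1 × 1 = 1 cut set(s).
Dam spillway gate fails to open [OR]: union of children's cut sets → 5 cut set(s).
Minimal cut sets: {Gearbox fails}; {#2 brake trips}; {Redundant power feeder fails}; {#3 limit switch faulted, Auxiliary manual crank lost, Upper position sensor offline}; {B remote link lost, Local panel faulted, Secondary wire rope fails, Standby hoist motor malfunctions}.

5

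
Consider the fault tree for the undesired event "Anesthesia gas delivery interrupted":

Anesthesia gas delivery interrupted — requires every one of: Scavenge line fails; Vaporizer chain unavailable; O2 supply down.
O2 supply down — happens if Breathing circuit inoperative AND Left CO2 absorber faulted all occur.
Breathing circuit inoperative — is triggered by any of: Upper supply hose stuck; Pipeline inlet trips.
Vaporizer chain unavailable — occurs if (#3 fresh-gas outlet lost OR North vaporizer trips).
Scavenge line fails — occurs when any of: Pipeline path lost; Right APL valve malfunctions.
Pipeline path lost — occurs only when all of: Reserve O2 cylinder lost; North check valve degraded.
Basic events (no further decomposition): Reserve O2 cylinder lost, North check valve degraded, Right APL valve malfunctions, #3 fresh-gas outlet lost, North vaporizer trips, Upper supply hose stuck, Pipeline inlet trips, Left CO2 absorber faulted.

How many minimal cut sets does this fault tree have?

8

Pipeline path lost [AND]: one cut set from each child combined → 1 × 1 = 1 cut set(s).
Scavenge line fails [OR]: union of children's cut sets → 2 cut set(s).
Vaporizer chain unavailable [OR]: union of children's cut sets → 2 cut set(s).
Breathing circuit inoperative [OR]: union of children's cut sets → 2 cut set(s).
O2 supply down [AND]: one cut set from each child combined → 2 × 1 = 2 cut set(s).
Anesthesia gas delivery interrupted [AND]: one cut set from each child combined → 2 × 2 × 2 = 8 cut set(s).
Minimal cut sets: {#3 fresh-gas outlet lost, Left CO2 absorber faulted, North check valve degraded, Reserve O2 cylinder lost, Upper supply hose stuck}; {#3 fresh-gas outlet lost, Left CO2 absorber faulted, North check valve degraded, Pipeline inlet trips, Reserve O2 cylinder lost}; {Left CO2 absorber faulted, North check valve degraded, North vaporizer trips, Reserve O2 cylinder lost, Upper supply hose stuck}; {Left CO2 absorber faulted, North check valve degraded, North vaporizer trips, Pipeline inlet trips, Reserve O2 cylinder lost}; {#3 fresh-gas outlet lost, Left CO2 absorber faulted, Right APL valve malfunctions, Upper supply hose stuck}; {#3 fresh-gas outlet lost, Left CO2 absorber faulted, Pipeline inlet trips, Right APL valve malfunctions}; {Left CO2 absorber faulted, North vaporizer trips, Right APL valve malfunctions, Upper supply hose stuck}; {Left CO2 absorber faulted, North vaporizer trips, Pipeline inlet trips, Right APL valve malfunctions}.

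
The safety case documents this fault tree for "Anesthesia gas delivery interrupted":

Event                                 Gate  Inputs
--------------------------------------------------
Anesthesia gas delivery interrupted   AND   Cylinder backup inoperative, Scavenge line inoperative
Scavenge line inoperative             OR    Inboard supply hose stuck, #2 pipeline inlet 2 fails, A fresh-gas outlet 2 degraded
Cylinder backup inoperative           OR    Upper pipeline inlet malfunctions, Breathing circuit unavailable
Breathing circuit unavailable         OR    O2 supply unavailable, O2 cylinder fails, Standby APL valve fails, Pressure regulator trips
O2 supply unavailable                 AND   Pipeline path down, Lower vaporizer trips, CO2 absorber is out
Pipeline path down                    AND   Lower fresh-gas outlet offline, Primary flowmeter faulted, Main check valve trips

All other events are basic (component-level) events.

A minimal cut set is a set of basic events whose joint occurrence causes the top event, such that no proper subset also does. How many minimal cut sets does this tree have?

Pipeline path down [AND]: one cut set from each child combined → 1 × 1 × 1 = 1 cut set(s).
O2 supply unavailable [AND]: one cut set from each child combined → 1 × 1 × 1 = 1 cut set(s).
Breathing circuit unavailable [OR]: union of children's cut sets → 4 cut set(s).
Cylinder backup inoperative [OR]: union of children's cut sets → 5 cut set(s).
Scavenge line inoperative [OR]: union of children's cut sets → 3 cut set(s).
Anesthesia gas delivery interrupted [AND]: one cut set from each child combined → 5 × 3 = 15 cut set(s).

15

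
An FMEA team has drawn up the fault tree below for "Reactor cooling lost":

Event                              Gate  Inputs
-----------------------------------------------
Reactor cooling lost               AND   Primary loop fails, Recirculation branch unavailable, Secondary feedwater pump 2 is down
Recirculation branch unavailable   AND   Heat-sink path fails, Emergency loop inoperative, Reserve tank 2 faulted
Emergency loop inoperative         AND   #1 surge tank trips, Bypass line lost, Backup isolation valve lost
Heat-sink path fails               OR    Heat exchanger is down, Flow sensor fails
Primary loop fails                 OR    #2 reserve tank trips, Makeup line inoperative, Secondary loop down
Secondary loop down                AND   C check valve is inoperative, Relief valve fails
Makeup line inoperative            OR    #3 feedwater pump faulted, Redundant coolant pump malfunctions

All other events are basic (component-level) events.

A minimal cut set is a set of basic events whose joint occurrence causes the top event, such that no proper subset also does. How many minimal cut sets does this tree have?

Makeup line inoperative [OR]: union of children's cut sets → 2 cut set(s).
Secondary loop down [AND]: one cut set from each child combined → 1 × 1 = 1 cut set(s).
Primary loop fails [OR]: union of children's cut sets → 4 cut set(s).
Heat-sink path fails [OR]: union of children's cut sets → 2 cut set(s).
Emergency loop inoperative [AND]: one cut set from each child combined → 1 × 1 × 1 = 1 cut set(s).
Recirculation branch unavailable [AND]: one cut set from each child combined → 2 × 1 × 1 = 2 cut set(s).
Reactor cooling lost [AND]: one cut set from each child combined → 4 × 2 × 1 = 8 cut set(s).
Minimal cut sets: {#1 surge tank trips, #2 reserve tank trips, Backup isolation valve lost, Bypass line lost, Heat exchanger is down, Reserve tank 2 faulted, Secondary feedwater pump 2 is down}; {#1 surge tank trips, #2 reserve tank trips, Backup isolation valve lost, Bypass line lost, Flow sensor fails, Reserve tank 2 faulted, Secondary feedwater pump 2 is down}; {#1 surge tank trips, #3 feedwater pump faulted, Backup isolation valve lost, Bypass line lost, Heat exchanger is down, Reserve tank 2 faulted, Secondary feedwater pump 2 is down}; {#1 surge tank trips, #3 feedwater pump faulted, Backup isolation valve lost, Bypass line lost, Flow sensor fails, Reserve tank 2 faulted, Secondary feedwater pump 2 is down}; {#1 surge tank trips, Backup isolation valve lost, Bypass line lost, Heat exchanger is down, Redundant coolant pump malfunctions, Reserve tank 2 faulted, Secondary feedwater pump 2 is down}; {#1 surge tank trips, Backup isolation valve lost, Bypass line lost, Flow sensor fails, Redundant coolant pump malfunctions, Reserve tank 2 faulted, Secondary feedwater pump 2 is down}; {#1 surge tank trips, Backup isolation valve lost, Bypass line lost, C check valve is inoperative, Heat exchanger is down, Relief valve fails, Reserve tank 2 faulted, Secondary feedwater pump 2 is down}; {#1 surge tank trips, Backup isolation valve lost, Bypass line lost, C check valve is inoperative, Flow sensor fails, Relief valve fails, Reserve tank 2 faulted, Secondary feedwater pump 2 is down}.

8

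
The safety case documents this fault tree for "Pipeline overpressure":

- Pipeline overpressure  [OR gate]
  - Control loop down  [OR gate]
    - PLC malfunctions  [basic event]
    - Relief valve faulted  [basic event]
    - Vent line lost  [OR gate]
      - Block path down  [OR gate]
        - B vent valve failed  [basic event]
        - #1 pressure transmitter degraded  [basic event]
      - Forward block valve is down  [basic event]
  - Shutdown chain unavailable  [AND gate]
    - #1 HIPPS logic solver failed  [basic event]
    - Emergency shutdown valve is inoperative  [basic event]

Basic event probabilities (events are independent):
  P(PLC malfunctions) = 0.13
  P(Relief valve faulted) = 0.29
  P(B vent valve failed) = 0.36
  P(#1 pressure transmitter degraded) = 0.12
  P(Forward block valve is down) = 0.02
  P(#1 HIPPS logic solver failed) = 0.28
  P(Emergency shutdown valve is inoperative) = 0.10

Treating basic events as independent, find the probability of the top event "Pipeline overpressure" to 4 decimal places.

P(Block path down) [OR] = 1 − (1−0.36) × (1−0.12) = 0.436800
P(Vent line lost) [OR] = 1 − (1−0.436800) × (1−0.02) = 0.448064
P(Control loop down) [OR] = 1 − (1−0.13) × (1−0.29) × (1−0.448064) = 0.659069
P(Shutdown chain unavailable) [AND] = 0.28 × 0.10 = 0.028000
P(Pipeline overpressure) [OR] = 1 − (1−0.659069) × (1−0.028000) = 0.668615
Rounded to 4 decimal places: P(Pipeline overpressure) ≈ 0.6686.

0.6686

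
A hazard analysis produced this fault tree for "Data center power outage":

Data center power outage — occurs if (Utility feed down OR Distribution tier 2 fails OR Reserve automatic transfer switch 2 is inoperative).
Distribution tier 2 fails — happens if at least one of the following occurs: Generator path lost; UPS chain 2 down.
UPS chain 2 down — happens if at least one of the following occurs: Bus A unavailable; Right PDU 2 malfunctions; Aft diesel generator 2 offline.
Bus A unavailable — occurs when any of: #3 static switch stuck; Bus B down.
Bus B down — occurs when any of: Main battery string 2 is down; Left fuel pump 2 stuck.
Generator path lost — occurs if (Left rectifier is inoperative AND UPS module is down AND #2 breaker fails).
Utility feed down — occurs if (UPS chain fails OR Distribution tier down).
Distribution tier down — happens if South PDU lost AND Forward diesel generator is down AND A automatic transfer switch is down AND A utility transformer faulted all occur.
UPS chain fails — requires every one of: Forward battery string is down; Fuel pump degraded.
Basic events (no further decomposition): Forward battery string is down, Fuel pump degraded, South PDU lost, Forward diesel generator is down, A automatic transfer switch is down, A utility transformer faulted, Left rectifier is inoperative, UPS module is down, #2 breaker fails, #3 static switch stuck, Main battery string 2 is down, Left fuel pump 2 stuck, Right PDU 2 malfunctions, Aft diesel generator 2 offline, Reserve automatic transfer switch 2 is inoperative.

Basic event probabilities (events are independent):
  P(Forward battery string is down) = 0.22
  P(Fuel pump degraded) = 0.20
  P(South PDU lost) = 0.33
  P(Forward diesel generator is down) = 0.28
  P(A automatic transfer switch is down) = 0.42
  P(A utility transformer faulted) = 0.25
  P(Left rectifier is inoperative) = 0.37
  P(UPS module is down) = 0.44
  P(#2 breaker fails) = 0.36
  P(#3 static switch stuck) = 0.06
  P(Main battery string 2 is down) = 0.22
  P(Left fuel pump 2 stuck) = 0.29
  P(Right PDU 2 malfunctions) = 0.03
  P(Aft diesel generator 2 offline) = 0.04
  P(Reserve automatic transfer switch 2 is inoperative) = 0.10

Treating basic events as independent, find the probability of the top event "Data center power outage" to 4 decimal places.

P(UPS chain fails) [AND] = 0.22 × 0.20 = 0.044000
P(Distribution tier down) [AND] = 0.33 × 0.28 × 0.42 × 0.25 = 0.009702
P(Utility feed down) [OR] = 1 − (1−0.044000) × (1−0.009702) = 0.053275
P(Generator path lost) [AND] = 0.37 × 0.44 × 0.36 = 0.058608
P(Bus B down) [OR] = 1 − (1−0.22) × (1−0.29) = 0.446200
P(Bus A unavailable) [OR] = 1 − (1−0.06) × (1−0.446200) = 0.479428
P(UPS chain 2 down) [OR] = 1 − (1−0.479428) × (1−0.03) × (1−0.04) = 0.515243
P(Distribution tier 2 fails) [OR] = 1 − (1−0.058608) × (1−0.515243) = 0.543654
P(Data center power outage) [OR] = 1 − (1−0.053275) × (1−0.543654) × (1−0.10) = 0.611169
Rounded to 4 decimal places: P(Data center power outage) ≈ 0.6112.

0.6112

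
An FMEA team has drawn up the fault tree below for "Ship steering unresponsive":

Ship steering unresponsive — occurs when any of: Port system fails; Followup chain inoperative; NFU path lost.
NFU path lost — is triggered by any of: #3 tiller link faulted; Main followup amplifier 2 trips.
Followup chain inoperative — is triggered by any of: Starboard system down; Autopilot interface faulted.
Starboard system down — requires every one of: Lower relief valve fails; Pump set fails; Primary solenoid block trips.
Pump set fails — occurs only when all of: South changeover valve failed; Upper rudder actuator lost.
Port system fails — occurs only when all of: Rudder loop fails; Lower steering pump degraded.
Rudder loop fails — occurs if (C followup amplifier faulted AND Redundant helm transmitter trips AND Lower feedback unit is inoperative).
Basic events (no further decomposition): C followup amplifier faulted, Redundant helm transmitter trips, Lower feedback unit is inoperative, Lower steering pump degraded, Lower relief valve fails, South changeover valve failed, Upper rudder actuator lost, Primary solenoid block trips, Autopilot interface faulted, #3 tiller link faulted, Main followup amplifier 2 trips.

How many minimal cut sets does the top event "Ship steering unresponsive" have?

Rudder loop fails [AND]: one cut set from each child combined → 1 × 1 × 1 = 1 cut set(s).
Port system fails [AND]: one cut set from each child combined → 1 × 1 = 1 cut set(s).
Pump set fails [AND]: one cut set from each child combined → 1 × 1 = 1 cut set(s).
Starboard system down [AND]: one cut set from each child combined → 1 × 1 × 1 = 1 cut set(s).
Followup chain inoperative [OR]: union of children's cut sets → 2 cut set(s).
NFU path lost [OR]: union of children's cut sets → 2 cut set(s).
Ship steering unresponsive [OR]: union of children's cut sets → 5 cut set(s).
Minimal cut sets: {C followup amplifier faulted, Lower feedback unit is inoperative, Lower steering pump degraded, Redundant helm transmitter trips}; {Lower relief valve fails, Primary solenoid block trips, South changeover valve failed, Upper rudder actuator lost}; {Autopilot interface faulted}; {#3 tiller link faulted}; {Main followup amplifier 2 trips}.

5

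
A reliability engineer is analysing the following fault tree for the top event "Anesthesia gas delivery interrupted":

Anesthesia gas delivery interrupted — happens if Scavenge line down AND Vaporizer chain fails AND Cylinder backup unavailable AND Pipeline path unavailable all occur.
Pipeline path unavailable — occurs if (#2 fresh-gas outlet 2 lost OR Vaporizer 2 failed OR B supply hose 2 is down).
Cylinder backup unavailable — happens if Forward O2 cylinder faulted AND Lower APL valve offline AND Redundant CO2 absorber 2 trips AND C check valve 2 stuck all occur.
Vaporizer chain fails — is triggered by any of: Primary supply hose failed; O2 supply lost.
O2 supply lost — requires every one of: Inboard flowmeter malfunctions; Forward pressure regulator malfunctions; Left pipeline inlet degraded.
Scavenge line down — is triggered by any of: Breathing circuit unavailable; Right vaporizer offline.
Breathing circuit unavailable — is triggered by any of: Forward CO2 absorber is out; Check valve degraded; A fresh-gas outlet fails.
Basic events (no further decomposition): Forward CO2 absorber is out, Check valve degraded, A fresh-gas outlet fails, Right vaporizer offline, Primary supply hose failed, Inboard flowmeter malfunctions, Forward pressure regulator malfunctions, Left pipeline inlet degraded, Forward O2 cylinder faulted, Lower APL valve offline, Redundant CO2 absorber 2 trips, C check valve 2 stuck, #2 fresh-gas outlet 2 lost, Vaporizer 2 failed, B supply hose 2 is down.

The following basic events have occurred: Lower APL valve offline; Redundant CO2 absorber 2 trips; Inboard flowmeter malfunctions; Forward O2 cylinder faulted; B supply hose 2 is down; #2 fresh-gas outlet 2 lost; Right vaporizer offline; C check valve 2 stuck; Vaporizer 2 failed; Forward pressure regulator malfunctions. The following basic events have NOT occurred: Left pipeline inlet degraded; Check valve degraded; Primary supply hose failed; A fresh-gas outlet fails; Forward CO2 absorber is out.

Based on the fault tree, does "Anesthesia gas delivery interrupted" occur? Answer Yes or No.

No

Breathing circuit unavailable [OR]: Forward CO2 absorber is out=not, Check valve degraded=not, A fresh-gas outlet fails=not → no input occurs → does not occur.
Scavenge line down [OR]: Breathing circuit unavailable=not, Right vaporizer offline=occurs → at least one input occurs → occurs.
O2 supply lost [AND]: Inboard flowmeter malfunctions=occurs, Forward pressure regulator malfunctions=occurs, Left pipeline inlet degraded=not → not all inputs occur → does not occur.
Vaporizer chain fails [OR]: Primary supply hose failed=not, O2 supply lost=not → no input occurs → does not occur.
Cylinder backup unavailable [AND]: Forward O2 cylinder faulted=occurs, Lower APL valve offline=occurs, Redundant CO2 absorber 2 trips=occurs, C check valve 2 stuck=occurs → all inputs occur → occurs.
Pipeline path unavailable [OR]: #2 fresh-gas outlet 2 lost=occurs, Vaporizer 2 failed=occurs, B supply hose 2 is down=occurs → at least one input occurs → occurs.
Anesthesia gas delivery interrupted [AND]: Scavenge line down=occurs, Vaporizer chain fails=not, Cylinder backup unavailable=occurs, Pipeline path unavailable=occurs → not all inputs occur → does not occur.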